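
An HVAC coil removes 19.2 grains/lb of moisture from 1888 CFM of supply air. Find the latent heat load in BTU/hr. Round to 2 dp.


Q = 0.68 * 1888 * 19.2 = 24649.73 BTU/hr

24649.73 BTU/hr


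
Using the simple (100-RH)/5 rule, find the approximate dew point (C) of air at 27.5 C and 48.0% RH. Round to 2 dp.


Td = 27.5 - (100-48.0)/5 = 17.10 C

17.10 C


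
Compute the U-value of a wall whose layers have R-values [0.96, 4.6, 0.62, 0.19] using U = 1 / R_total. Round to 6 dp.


R_total = 0.96 + 4.6 + 0.62 + 0.19 = 6.37
U = 1/6.37 = 0.156986

0.156986


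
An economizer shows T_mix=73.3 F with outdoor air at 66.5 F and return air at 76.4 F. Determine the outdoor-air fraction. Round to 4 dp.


frac = (73.3 - 76.4) / (66.5 - 76.4) = 0.3131

0.3131


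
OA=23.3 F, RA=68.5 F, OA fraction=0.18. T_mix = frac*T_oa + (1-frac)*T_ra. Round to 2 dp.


T_mix = 0.18*23.3 + 0.82*68.5 = 60.36 F

60.36 F


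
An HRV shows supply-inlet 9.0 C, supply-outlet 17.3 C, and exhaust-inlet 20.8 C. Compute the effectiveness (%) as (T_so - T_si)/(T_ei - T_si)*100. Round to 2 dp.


eff = (17.3-9.0)/(20.8-9.0)*100 = 70.34 %

70.34 %


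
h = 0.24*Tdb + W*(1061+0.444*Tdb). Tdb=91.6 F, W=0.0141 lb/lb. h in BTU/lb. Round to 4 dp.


h = 0.24*91.6 + 0.0141*(1061+0.444*91.6) = 37.5176 BTU/lb

37.5176 BTU/lb


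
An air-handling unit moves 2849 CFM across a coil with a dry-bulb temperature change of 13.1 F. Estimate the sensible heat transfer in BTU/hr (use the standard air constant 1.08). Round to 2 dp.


Q = 1.08 * 2849 * 13.1 = 40307.65 BTU/hr

40307.65 BTU/hr


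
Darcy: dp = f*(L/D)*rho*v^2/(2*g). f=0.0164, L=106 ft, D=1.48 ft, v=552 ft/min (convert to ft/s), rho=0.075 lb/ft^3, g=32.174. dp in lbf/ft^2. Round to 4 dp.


v_fps = 552/60 = 9.2 ft/s
dp = 0.0164*(106/1.48)*0.075*9.2^2/(2*32.174) = 0.1159 lbf/ft^2

0.1159 lbf/ft^2


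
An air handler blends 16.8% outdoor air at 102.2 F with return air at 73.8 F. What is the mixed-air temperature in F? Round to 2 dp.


T_mix = 73.8 + (16.8/100)*(102.2-73.8) = 78.57 F

78.57 F


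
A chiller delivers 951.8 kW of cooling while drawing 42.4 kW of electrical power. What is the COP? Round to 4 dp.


COP = 951.8 / 42.4 = 22.4481

22.4481


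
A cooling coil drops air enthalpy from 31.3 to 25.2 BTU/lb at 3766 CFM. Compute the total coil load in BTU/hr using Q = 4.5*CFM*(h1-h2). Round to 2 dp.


Q = 4.5 * 3766 * (31.3 - 25.2) = 103376.70 BTU/hr

103376.70 BTU/hr


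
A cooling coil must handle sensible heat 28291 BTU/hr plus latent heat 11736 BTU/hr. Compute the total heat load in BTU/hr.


Qt = 28291 + 11736 = 40027 BTU/hr

40027 BTU/hr


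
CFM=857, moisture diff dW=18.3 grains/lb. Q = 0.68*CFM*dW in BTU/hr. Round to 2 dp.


Q = 0.68 * 857 * 18.3 = 10664.51 BTU/hr

10664.51 BTU/hr


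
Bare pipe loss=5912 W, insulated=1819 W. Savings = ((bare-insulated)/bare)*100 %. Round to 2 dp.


Savings = ((5912-1819)/5912)*100 = 69.23 %

69.23 %


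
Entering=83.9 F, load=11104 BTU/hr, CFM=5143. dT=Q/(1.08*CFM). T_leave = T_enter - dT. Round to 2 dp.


dT = 11104/(1.08*5143) = 1.9991
T_leave = 83.9 - 1.9991 = 81.90 F

81.90 F


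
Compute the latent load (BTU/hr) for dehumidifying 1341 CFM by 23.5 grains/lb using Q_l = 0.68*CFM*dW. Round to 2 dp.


Q = 0.68 * 1341 * 23.5 = 21429.18 BTU/hr

21429.18 BTU/hr


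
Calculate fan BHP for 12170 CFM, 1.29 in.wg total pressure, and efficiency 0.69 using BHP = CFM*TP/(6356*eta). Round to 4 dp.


BHP = 12170 * 1.29 / (6356 * 0.69) = 3.5797 hp

3.5797 hp


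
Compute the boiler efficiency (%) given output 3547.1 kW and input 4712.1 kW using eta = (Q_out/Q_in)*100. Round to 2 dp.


eta = (3547.1/4712.1)*100 = 75.28 %

75.28 %


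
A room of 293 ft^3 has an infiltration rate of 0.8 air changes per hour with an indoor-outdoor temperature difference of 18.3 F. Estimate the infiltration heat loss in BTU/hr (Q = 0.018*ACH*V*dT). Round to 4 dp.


Q = 0.018 * 0.8 * 293 * 18.3 = 77.2114 BTU/hr

77.2114 BTU/hr


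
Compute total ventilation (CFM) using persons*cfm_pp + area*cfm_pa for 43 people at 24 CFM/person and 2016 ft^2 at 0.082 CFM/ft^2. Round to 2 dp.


Total = 43*24 + 2016*0.082 = 1197.31 CFM

1197.31 CFM


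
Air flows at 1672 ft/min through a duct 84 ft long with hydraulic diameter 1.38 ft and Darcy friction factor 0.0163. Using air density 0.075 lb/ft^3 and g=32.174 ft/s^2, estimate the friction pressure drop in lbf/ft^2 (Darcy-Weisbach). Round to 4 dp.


v_fps = 1672/60 = 27.8667 ft/s
dp = 0.0163*(84/1.38)*0.075*27.8667^2/(2*32.174) = 0.8980 lbf/ft^2

0.8980 lbf/ft^2


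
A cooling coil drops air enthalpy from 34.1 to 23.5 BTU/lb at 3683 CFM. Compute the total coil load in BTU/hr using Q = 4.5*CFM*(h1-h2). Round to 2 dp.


Q = 4.5 * 3683 * (34.1 - 23.5) = 175679.10 BTU/hr

175679.10 BTU/hr


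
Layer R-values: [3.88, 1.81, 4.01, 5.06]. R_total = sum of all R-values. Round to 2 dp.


R_total = 3.88 + 1.81 + 4.01 + 5.06 = 14.76

14.76


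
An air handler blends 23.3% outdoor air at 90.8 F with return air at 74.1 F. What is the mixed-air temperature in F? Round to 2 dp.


T_mix = 74.1 + (23.3/100)*(90.8-74.1) = 77.99 F

77.99 F


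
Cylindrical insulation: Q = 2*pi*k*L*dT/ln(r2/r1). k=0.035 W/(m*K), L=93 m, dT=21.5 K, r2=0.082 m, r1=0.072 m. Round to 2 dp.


Q = 2*pi*0.035*93*21.5/ln(0.082/0.072) = 3381.03 W

3381.03 W


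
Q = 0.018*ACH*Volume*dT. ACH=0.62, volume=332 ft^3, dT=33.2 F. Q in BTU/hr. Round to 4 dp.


Q = 0.018 * 0.62 * 332 * 33.2 = 123.0100 BTU/hr

123.0100 BTU/hr


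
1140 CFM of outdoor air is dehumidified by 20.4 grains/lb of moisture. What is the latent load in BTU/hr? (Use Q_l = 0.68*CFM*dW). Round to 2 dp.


Q = 0.68 * 1140 * 20.4 = 15814.08 BTU/hr

15814.08 BTU/hr


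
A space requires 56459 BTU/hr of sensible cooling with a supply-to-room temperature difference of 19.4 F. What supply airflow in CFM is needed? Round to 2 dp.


CFM = 56459 / (1.08 * 19.4) = 2694.68

2694.68 CFM


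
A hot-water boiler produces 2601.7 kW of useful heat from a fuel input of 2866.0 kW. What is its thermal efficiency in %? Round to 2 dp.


eta = (2601.7/2866.0)*100 = 90.78 %

90.78 %


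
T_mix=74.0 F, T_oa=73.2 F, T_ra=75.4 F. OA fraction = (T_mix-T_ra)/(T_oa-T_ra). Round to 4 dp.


frac = (74.0 - 75.4) / (73.2 - 75.4) = 0.6364

0.6364


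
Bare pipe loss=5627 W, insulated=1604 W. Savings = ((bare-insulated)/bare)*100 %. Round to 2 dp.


Savings = ((5627-1604)/5627)*100 = 71.49 %

71.49 %


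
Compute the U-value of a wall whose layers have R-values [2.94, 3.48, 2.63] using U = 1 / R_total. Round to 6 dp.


R_total = 2.94 + 3.48 + 2.63 = 9.05
U = 1/9.05 = 0.110497

0.110497


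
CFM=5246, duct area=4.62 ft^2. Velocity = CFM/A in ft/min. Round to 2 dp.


V = 5246 / 4.62 = 1135.50 ft/min

1135.50 ft/min


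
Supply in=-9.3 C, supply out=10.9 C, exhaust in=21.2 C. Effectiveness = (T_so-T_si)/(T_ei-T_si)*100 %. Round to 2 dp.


eff = (10.9-(-9.3))/(21.2-(-9.3))*100 = 66.23 %

66.23 %


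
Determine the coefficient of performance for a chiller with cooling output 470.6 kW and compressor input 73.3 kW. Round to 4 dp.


COP = 470.6 / 73.3 = 6.4202

6.4202


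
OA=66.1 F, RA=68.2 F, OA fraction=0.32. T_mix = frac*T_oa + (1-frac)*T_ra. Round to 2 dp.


T_mix = 0.32*66.1 + 0.68*68.2 = 67.53 F

67.53 F


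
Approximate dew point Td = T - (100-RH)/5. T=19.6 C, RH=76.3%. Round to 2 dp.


Td = 19.6 - (100-76.3)/5 = 14.86 C

14.86 C


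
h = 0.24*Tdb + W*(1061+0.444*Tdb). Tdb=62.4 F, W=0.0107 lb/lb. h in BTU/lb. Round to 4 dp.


h = 0.24*62.4 + 0.0107*(1061+0.444*62.4) = 26.6251 BTU/lb

26.6251 BTU/lb


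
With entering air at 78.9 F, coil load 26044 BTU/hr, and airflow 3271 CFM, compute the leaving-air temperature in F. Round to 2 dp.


dT = 26044/(1.08*3271) = 7.3723
T_leave = 78.9 - 7.3723 = 71.53 F

71.53 F


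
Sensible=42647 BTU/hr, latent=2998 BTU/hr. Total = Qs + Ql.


Qt = 42647 + 2998 = 45645 BTU/hr

45645 BTU/hr


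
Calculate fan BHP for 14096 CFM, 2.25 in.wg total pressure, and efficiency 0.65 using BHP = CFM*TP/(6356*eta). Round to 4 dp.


BHP = 14096 * 2.25 / (6356 * 0.65) = 7.6768 hp

7.6768 hp


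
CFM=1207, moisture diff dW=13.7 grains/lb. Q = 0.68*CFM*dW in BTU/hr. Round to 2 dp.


Q = 0.68 * 1207 * 13.7 = 11244.41 BTU/hr

11244.41 BTU/hr


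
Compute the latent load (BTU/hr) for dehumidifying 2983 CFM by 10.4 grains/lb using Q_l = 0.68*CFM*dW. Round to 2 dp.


Q = 0.68 * 2983 * 10.4 = 21095.78 BTU/hr

21095.78 BTU/hr


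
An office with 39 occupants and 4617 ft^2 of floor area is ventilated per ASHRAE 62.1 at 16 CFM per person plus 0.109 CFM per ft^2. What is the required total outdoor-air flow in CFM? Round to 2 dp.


Total = 39*16 + 4617*0.109 = 1127.25 CFM

1127.25 CFM


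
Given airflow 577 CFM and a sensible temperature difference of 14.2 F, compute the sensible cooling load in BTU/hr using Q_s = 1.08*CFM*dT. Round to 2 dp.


Q = 1.08 * 577 * 14.2 = 8848.87 BTU/hr

8848.87 BTU/hr


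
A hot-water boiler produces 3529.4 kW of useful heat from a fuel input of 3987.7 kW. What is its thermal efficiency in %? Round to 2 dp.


eta = (3529.4/3987.7)*100 = 88.51 %

88.51 %


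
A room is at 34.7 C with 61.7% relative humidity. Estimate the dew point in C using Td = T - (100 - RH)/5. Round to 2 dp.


Td = 34.7 - (100-61.7)/5 = 27.04 C

27.04 C


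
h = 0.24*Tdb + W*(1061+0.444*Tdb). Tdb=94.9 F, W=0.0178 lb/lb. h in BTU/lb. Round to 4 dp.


h = 0.24*94.9 + 0.0178*(1061+0.444*94.9) = 42.4118 BTU/lb

42.4118 BTU/lb


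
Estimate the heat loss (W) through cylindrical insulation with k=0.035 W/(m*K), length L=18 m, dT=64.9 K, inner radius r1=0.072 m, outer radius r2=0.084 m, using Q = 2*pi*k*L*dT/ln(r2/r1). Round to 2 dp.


Q = 2*pi*0.035*18*64.9/ln(0.084/0.072) = 1666.56 W

1666.56 W


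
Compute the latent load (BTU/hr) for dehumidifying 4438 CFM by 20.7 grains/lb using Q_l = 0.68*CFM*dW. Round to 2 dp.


Q = 0.68 * 4438 * 20.7 = 62469.29 BTU/hr

62469.29 BTU/hr


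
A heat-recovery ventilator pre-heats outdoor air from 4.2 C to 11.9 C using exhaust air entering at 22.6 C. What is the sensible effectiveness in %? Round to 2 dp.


eff = (11.9-4.2)/(22.6-4.2)*100 = 41.85 %

41.85 %


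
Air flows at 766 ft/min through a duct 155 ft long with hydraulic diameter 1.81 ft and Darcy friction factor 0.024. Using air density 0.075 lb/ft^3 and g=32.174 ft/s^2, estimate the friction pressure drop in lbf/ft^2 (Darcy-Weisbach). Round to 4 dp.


v_fps = 766/60 = 12.7667 ft/s
dp = 0.024*(155/1.81)*0.075*12.7667^2/(2*32.174) = 0.3904 lbf/ft^2

0.3904 lbf/ft^2


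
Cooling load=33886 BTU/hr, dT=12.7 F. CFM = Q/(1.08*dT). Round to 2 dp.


CFM = 33886 / (1.08 * 12.7) = 2470.55

2470.55 CFM


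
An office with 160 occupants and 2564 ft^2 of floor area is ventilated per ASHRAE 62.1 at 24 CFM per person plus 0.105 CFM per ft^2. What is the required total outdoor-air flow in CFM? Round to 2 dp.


Total = 160*24 + 2564*0.105 = 4109.22 CFM

4109.22 CFM


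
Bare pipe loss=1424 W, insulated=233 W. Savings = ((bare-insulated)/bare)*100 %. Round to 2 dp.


Savings = ((1424-233)/1424)*100 = 83.64 %

83.64 %


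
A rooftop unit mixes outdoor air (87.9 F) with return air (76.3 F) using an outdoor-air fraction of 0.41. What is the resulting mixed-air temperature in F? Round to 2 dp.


T_mix = 0.41*87.9 + 0.59*76.3 = 81.06 F

81.06 F


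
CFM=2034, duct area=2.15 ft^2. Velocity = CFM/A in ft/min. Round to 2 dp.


V = 2034 / 2.15 = 946.05 ft/min

946.05 ft/min


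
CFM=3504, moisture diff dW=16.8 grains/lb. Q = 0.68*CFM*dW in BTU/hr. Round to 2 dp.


Q = 0.68 * 3504 * 16.8 = 40029.70 BTU/hr

40029.70 BTU/hr


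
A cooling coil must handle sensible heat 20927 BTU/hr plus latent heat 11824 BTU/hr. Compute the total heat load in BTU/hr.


Qt = 20927 + 11824 = 32751 BTU/hr

32751 BTU/hr


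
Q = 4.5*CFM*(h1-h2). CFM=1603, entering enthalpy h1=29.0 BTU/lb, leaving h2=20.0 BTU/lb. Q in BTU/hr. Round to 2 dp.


Q = 4.5 * 1603 * (29.0 - 20.0) = 64921.50 BTU/hr

64921.50 BTU/hr


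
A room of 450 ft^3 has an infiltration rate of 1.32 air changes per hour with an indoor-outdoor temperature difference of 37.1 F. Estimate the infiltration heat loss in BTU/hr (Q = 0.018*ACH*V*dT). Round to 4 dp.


Q = 0.018 * 1.32 * 450 * 37.1 = 396.6732 BTU/hr

396.6732 BTU/hr


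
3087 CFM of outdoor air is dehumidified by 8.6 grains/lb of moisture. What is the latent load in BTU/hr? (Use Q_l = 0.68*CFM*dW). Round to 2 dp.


Q = 0.68 * 3087 * 8.6 = 18052.78 BTU/hr

18052.78 BTU/hr


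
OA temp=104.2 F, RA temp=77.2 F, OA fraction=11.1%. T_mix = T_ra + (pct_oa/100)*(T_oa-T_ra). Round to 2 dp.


T_mix = 77.2 + (11.1/100)*(104.2-77.2) = 80.20 F

80.20 F


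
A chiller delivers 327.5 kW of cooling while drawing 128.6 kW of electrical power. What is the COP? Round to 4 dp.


COP = 327.5 / 128.6 = 2.5467

2.5467


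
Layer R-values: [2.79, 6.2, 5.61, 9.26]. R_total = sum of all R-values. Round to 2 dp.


R_total = 2.79 + 6.2 + 5.61 + 9.26 = 23.86

23.86


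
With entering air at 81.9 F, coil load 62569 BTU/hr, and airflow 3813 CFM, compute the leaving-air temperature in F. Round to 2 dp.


dT = 62569/(1.08*3813) = 15.1939
T_leave = 81.9 - 15.1939 = 66.71 F

66.71 F


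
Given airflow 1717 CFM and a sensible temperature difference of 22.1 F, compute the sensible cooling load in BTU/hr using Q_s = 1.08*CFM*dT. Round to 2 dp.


Q = 1.08 * 1717 * 22.1 = 40981.36 BTU/hr

40981.36 BTU/hr


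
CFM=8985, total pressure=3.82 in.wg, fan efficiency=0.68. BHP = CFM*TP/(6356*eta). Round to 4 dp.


BHP = 8985 * 3.82 / (6356 * 0.68) = 7.9412 hp

7.9412 hp


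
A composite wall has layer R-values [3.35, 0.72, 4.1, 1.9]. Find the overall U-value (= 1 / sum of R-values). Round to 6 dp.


R_total = 3.35 + 0.72 + 4.1 + 1.9 = 10.07
U = 1/10.07 = 0.099305

0.099305


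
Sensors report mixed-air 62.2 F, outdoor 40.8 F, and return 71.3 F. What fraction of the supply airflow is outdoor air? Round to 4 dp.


frac = (62.2 - 71.3) / (40.8 - 71.3) = 0.2984

0.2984


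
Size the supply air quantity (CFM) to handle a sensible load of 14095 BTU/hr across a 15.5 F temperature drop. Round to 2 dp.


CFM = 14095 / (1.08 * 15.5) = 842.00

842.00 CFM


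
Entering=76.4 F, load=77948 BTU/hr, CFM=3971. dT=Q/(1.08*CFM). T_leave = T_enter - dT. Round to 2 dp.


dT = 77948/(1.08*3971) = 18.1753
T_leave = 76.4 - 18.1753 = 58.22 F

58.22 F


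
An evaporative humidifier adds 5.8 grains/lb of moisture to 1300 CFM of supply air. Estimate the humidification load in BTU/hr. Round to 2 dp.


Q = 0.68 * 1300 * 5.8 = 5127.20 BTU/hr

5127.20 BTU/hr


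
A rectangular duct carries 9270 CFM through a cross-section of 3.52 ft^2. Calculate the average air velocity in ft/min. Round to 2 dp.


V = 9270 / 3.52 = 2633.52 ft/min

2633.52 ft/min


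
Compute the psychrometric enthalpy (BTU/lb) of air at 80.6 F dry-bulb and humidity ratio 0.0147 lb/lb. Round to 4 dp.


h = 0.24*80.6 + 0.0147*(1061+0.444*80.6) = 35.4668 BTU/lb

35.4668 BTU/lb


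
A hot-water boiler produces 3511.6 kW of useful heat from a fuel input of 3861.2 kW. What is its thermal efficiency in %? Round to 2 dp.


eta = (3511.6/3861.2)*100 = 90.95 %

90.95 %


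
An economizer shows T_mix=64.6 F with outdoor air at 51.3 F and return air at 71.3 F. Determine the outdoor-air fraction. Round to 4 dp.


frac = (64.6 - 71.3) / (51.3 - 71.3) = 0.3350

0.3350


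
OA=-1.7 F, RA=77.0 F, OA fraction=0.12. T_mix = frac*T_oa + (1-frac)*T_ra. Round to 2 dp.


T_mix = 0.12*(-1.7) + 0.88*77.0 = 67.56 F

67.56 F


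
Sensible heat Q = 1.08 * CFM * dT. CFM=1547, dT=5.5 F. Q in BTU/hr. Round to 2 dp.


Q = 1.08 * 1547 * 5.5 = 9189.18 BTU/hr

9189.18 BTU/hr


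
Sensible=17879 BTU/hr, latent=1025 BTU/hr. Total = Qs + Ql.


Qt = 17879 + 1025 = 18904 BTU/hr

18904 BTU/hr


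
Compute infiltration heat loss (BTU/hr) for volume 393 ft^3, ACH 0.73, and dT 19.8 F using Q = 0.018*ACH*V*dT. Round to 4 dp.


Q = 0.018 * 0.73 * 393 * 19.8 = 102.2476 BTU/hr

102.2476 BTU/hr


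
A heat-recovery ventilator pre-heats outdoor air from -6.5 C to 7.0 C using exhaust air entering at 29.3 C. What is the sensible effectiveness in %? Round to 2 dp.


eff = (7.0-(-6.5))/(29.3-(-6.5))*100 = 37.71 %

37.71 %


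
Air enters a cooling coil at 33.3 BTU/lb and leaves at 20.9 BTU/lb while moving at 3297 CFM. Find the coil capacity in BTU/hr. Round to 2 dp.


Q = 4.5 * 3297 * (33.3 - 20.9) = 183972.60 BTU/hr

183972.60 BTU/hr


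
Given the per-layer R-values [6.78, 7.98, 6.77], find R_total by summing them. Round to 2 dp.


R_total = 6.78 + 7.98 + 6.77 = 21.53

21.53


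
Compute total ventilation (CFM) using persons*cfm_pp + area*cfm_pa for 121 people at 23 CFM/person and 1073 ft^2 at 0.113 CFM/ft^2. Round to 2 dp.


Total = 121*23 + 1073*0.113 = 2904.25 CFM

2904.25 CFM


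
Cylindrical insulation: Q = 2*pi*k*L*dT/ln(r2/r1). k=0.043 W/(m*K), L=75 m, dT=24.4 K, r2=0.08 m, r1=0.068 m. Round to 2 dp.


Q = 2*pi*0.043*75*24.4/ln(0.08/0.068) = 3042.25 W

3042.25 W


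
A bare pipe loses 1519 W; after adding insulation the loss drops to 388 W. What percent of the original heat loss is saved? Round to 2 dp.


Savings = ((1519-388)/1519)*100 = 74.46 %

74.46 %


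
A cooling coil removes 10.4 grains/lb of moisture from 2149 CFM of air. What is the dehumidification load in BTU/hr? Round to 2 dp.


Q = 0.68 * 2149 * 10.4 = 15197.73 BTU/hr

15197.73 BTU/hr


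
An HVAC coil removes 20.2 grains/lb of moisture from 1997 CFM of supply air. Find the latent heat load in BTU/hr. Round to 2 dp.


Q = 0.68 * 1997 * 20.2 = 27430.79 BTU/hr

27430.79 BTU/hr


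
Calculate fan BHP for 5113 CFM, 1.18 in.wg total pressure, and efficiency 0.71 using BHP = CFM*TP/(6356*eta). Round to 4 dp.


BHP = 5113 * 1.18 / (6356 * 0.71) = 1.3370 hp

1.3370 hp


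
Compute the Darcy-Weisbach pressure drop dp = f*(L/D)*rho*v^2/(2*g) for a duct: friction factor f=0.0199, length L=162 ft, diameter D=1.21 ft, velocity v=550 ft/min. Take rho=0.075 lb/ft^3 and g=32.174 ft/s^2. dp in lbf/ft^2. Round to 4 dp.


v_fps = 550/60 = 9.1667 ft/s
dp = 0.0199*(162/1.21)*0.075*9.1667^2/(2*32.174) = 0.2609 lbf/ft^2

0.2609 lbf/ft^2


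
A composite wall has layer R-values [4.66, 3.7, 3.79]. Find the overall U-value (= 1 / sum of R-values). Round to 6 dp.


R_total = 4.66 + 3.7 + 3.79 = 12.15
U = 1/12.15 = 0.082305

0.082305


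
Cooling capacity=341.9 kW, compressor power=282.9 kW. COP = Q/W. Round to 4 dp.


COP = 341.9 / 282.9 = 1.2086

1.2086


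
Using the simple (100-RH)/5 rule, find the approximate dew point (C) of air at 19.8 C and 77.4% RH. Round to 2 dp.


Td = 19.8 - (100-77.4)/5 = 15.28 C

15.28 C


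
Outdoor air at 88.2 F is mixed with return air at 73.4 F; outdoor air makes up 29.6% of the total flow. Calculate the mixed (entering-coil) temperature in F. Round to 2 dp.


T_mix = 73.4 + (29.6/100)*(88.2-73.4) = 77.78 F

77.78 F


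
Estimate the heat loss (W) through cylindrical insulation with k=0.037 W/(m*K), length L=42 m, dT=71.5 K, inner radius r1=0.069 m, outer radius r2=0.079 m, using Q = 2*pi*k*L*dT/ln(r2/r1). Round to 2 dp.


Q = 2*pi*0.037*42*71.5/ln(0.079/0.069) = 5158.30 W

5158.30 W


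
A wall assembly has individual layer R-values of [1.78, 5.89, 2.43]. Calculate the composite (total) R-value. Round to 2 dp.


R_total = 1.78 + 5.89 + 2.43 = 10.10

10.10


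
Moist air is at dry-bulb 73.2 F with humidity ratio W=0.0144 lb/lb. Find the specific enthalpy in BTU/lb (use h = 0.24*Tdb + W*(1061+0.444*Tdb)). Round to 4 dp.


h = 0.24*73.2 + 0.0144*(1061+0.444*73.2) = 33.3144 BTU/lb

33.3144 BTU/lb


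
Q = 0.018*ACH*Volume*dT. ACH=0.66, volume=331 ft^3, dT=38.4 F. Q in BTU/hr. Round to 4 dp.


Q = 0.018 * 0.66 * 331 * 38.4 = 150.9996 BTU/hr

150.9996 BTU/hr


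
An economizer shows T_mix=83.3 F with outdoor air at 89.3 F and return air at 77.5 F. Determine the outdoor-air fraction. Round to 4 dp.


frac = (83.3 - 77.5) / (89.3 - 77.5) = 0.4915

0.4915


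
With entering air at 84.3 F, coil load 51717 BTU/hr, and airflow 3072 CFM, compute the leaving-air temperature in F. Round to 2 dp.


dT = 51717/(1.08*3072) = 15.5879
T_leave = 84.3 - 15.5879 = 68.71 F

68.71 F


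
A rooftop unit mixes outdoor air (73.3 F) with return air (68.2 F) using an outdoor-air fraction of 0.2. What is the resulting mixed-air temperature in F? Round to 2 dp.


T_mix = 0.2*73.3 + 0.8*68.2 = 69.22 F

69.22 F


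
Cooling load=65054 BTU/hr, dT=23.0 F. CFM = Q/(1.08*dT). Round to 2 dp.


CFM = 65054 / (1.08 * 23.0) = 2618.92

2618.92 CFM


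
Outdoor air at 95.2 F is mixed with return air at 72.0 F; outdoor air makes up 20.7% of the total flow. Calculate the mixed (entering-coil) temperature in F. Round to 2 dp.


T_mix = 72.0 + (20.7/100)*(95.2-72.0) = 76.80 F

76.80 F


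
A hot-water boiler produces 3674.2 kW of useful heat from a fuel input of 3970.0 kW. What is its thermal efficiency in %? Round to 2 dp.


eta = (3674.2/3970.0)*100 = 92.55 %

92.55 %


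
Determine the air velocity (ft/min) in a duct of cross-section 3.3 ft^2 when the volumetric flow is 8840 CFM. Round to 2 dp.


V = 8840 / 3.3 = 2678.79 ft/min

2678.79 ft/min


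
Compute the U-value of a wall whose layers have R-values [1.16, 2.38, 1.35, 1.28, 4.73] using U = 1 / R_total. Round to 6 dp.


R_total = 1.16 + 2.38 + 1.35 + 1.28 + 4.73 = 10.90
U = 1/10.90 = 0.091743

0.091743


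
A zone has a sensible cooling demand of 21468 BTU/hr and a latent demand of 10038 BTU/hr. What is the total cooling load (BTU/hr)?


Qt = 21468 + 10038 = 31506 BTU/hr

31506 BTU/hr


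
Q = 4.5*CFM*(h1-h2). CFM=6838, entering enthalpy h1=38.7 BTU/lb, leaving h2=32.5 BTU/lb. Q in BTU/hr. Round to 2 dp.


Q = 4.5 * 6838 * (38.7 - 32.5) = 190780.20 BTU/hr

190780.20 BTU/hr


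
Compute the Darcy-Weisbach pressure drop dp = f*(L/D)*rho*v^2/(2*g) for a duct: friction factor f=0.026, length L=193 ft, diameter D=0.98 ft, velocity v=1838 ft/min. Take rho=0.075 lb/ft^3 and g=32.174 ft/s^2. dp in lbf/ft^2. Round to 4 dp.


v_fps = 1838/60 = 30.6333 ft/s
dp = 0.026*(193/0.98)*0.075*30.6333^2/(2*32.174) = 5.6004 lbf/ft^2

5.6004 lbf/ft^2


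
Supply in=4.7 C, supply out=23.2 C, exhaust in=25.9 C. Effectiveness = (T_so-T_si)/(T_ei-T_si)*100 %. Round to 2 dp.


eff = (23.2-4.7)/(25.9-4.7)*100 = 87.26 %

87.26 %


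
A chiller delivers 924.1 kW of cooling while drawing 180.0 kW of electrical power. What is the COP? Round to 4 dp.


COP = 924.1 / 180.0 = 5.1339

5.1339


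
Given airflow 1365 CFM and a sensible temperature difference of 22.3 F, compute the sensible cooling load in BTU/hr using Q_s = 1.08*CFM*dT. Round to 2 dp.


Q = 1.08 * 1365 * 22.3 = 32874.66 BTU/hr

32874.66 BTU/hr


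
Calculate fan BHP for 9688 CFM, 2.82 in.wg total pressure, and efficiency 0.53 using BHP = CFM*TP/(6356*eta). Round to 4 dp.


BHP = 9688 * 2.82 / (6356 * 0.53) = 8.1100 hp

8.1100 hp


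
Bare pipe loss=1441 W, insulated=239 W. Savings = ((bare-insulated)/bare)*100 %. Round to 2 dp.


Savings = ((1441-239)/1441)*100 = 83.41 %

83.41 %


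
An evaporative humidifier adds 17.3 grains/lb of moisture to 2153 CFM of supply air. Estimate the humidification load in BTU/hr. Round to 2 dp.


Q = 0.68 * 2153 * 17.3 = 25327.89 BTU/hr

25327.89 BTU/hr


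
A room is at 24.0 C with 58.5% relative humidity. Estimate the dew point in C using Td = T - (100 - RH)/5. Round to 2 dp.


Td = 24.0 - (100-58.5)/5 = 15.70 C

15.70 C


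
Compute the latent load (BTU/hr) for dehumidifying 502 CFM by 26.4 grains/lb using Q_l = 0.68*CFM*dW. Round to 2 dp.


Q = 0.68 * 502 * 26.4 = 9011.90 BTU/hr

9011.90 BTU/hr


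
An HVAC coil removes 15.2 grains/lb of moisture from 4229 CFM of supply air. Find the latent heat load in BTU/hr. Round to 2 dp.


Q = 0.68 * 4229 * 15.2 = 43710.94 BTU/hr

43710.94 BTU/hr


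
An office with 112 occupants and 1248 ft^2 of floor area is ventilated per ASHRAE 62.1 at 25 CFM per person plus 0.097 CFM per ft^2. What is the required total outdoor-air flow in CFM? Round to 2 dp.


Total = 112*25 + 1248*0.097 = 2921.06 CFM

2921.06 CFM


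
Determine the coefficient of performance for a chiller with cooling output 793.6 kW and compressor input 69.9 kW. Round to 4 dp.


COP = 793.6 / 69.9 = 11.3534

11.3534


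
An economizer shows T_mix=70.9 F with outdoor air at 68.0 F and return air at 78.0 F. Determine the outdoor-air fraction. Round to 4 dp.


frac = (70.9 - 78.0) / (68.0 - 78.0) = 0.7100

0.7100


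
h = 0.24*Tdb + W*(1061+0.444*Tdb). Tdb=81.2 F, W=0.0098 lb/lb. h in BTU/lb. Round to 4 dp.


h = 0.24*81.2 + 0.0098*(1061+0.444*81.2) = 30.2391 BTU/lb

30.2391 BTU/lb


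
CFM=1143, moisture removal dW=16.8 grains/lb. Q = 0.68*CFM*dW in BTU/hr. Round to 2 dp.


Q = 0.68 * 1143 * 16.8 = 13057.63 BTU/hr

13057.63 BTU/hr


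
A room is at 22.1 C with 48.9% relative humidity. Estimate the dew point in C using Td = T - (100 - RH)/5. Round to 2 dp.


Td = 22.1 - (100-48.9)/5 = 11.88 C

11.88 C


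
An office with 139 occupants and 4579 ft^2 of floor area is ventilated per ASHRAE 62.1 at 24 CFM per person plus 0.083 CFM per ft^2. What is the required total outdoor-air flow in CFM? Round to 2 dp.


Total = 139*24 + 4579*0.083 = 3716.06 CFM

3716.06 CFM


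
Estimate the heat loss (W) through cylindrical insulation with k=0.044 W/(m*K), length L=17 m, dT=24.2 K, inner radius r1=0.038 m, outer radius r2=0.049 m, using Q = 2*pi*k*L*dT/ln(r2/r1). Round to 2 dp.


Q = 2*pi*0.044*17*24.2/ln(0.049/0.038) = 447.37 W

447.37 W


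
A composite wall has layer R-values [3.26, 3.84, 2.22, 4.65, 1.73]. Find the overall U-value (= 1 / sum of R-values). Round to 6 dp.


R_total = 3.26 + 3.84 + 2.22 + 4.65 + 1.73 = 15.70
U = 1/15.70 = 0.063694

0.063694


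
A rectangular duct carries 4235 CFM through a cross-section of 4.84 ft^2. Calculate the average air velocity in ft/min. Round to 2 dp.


V = 4235 / 4.84 = 875.00 ft/min

875.00 ft/min


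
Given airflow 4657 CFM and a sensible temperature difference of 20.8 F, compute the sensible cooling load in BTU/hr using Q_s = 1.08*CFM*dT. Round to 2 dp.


Q = 1.08 * 4657 * 20.8 = 104614.85 BTU/hr

104614.85 BTU/hr


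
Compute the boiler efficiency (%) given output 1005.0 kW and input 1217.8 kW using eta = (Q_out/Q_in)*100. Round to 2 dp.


eta = (1005.0/1217.8)*100 = 82.53 %

82.53 %


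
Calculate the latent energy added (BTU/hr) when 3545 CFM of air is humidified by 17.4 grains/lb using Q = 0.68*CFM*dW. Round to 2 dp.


Q = 0.68 * 3545 * 17.4 = 41944.44 BTU/hr

41944.44 BTU/hr


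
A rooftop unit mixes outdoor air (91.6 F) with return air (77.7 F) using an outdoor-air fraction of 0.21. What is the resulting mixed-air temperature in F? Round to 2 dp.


T_mix = 0.21*91.6 + 0.79*77.7 = 80.62 F

80.62 F


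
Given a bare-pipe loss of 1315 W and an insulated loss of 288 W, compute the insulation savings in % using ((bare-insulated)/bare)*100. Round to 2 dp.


Savings = ((1315-288)/1315)*100 = 78.10 %

78.10 %


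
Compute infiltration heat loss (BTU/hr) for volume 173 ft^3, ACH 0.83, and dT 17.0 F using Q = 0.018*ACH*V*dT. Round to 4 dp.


Q = 0.018 * 0.83 * 173 * 17.0 = 43.9385 BTU/hr

43.9385 BTU/hr


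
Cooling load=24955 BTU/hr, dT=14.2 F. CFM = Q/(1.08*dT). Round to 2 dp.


CFM = 24955 / (1.08 * 14.2) = 1627.22

1627.22 CFM


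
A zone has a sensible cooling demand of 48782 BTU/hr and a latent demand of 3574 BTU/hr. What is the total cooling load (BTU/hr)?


Qt = 48782 + 3574 = 52356 BTU/hr

52356 BTU/hr


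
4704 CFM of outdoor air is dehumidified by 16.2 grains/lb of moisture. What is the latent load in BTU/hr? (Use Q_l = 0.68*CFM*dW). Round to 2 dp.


Q = 0.68 * 4704 * 16.2 = 51819.26 BTU/hr

51819.26 BTU/hr


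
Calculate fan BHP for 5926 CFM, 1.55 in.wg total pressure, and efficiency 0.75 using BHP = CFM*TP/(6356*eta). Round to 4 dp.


BHP = 5926 * 1.55 / (6356 * 0.75) = 1.9269 hp

1.9269 hp


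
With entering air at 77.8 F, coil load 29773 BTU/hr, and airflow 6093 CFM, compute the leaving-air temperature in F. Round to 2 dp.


dT = 29773/(1.08*6093) = 4.5245
T_leave = 77.8 - 4.5245 = 73.28 F

73.28 F


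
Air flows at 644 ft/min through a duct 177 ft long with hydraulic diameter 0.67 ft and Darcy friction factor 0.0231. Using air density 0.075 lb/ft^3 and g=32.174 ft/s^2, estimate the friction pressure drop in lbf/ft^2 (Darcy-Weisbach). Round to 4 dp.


v_fps = 644/60 = 10.7333 ft/s
dp = 0.0231*(177/0.67)*0.075*10.7333^2/(2*32.174) = 0.8194 lbf/ft^2

0.8194 lbf/ft^2


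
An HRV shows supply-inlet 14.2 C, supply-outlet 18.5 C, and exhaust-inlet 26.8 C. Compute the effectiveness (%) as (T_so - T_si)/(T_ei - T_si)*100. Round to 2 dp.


eff = (18.5-14.2)/(26.8-14.2)*100 = 34.13 %

34.13 %


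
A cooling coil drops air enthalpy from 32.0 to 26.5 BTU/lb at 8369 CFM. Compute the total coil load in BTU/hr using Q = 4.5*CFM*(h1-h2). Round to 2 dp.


Q = 4.5 * 8369 * (32.0 - 26.5) = 207132.75 BTU/hr

207132.75 BTU/hr


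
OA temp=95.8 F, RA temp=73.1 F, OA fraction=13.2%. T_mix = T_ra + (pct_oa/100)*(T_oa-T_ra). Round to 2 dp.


T_mix = 73.1 + (13.2/100)*(95.8-73.1) = 76.10 F

76.10 F


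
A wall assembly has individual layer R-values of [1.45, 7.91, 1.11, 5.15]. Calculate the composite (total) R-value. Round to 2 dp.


R_total = 1.45 + 7.91 + 1.11 + 5.15 = 15.62

15.62


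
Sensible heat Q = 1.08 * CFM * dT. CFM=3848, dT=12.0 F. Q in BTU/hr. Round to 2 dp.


Q = 1.08 * 3848 * 12.0 = 49870.08 BTU/hr

49870.08 BTU/hr


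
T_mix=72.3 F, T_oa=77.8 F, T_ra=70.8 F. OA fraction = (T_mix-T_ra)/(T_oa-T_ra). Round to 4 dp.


frac = (72.3 - 70.8) / (77.8 - 70.8) = 0.2143

0.2143


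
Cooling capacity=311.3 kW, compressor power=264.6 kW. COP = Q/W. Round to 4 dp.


COP = 311.3 / 264.6 = 1.1765

1.1765


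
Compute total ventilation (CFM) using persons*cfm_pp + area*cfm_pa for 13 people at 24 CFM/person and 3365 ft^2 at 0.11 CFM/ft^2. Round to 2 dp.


Total = 13*24 + 3365*0.11 = 682.15 CFM

682.15 CFM


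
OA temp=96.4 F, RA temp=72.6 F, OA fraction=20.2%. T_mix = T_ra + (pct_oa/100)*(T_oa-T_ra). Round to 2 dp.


T_mix = 72.6 + (20.2/100)*(96.4-72.6) = 77.41 F

77.41 F


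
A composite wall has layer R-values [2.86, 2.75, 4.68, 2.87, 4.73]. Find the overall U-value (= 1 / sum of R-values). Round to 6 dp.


R_total = 2.86 + 2.75 + 4.68 + 2.87 + 4.73 = 17.89
U = 1/17.89 = 0.055897

0.055897


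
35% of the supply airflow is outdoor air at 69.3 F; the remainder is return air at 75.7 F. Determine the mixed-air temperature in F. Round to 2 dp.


T_mix = 0.35*69.3 + 0.65*75.7 = 73.46 F

73.46 F


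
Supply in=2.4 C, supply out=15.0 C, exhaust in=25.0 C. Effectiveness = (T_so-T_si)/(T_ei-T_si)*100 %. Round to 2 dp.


eff = (15.0-2.4)/(25.0-2.4)*100 = 55.75 %

55.75 %


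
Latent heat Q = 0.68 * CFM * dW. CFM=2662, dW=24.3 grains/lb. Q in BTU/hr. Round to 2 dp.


Q = 0.68 * 2662 * 24.3 = 43986.89 BTU/hr

43986.89 BTU/hr


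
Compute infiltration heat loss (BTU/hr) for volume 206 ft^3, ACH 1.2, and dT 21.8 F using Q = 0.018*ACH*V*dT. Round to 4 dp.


Q = 0.018 * 1.2 * 206 * 21.8 = 97.0013 BTU/hr

97.0013 BTU/hr


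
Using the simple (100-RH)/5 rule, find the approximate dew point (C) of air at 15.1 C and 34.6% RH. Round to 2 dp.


Td = 15.1 - (100-34.6)/5 = 2.02 C

2.02 C


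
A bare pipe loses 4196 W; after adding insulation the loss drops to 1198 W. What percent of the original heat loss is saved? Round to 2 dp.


Savings = ((4196-1198)/4196)*100 = 71.45 %

71.45 %


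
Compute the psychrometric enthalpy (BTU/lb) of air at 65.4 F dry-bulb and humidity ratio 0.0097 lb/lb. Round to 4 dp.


h = 0.24*65.4 + 0.0097*(1061+0.444*65.4) = 26.2694 BTU/lb

26.2694 BTU/lb


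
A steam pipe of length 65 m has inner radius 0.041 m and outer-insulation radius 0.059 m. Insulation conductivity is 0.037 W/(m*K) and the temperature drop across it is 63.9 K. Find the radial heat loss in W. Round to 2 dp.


Q = 2*pi*0.037*65*63.9/ln(0.059/0.041) = 2652.99 W

2652.99 W


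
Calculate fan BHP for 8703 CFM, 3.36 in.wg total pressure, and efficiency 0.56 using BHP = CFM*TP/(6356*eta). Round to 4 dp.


BHP = 8703 * 3.36 / (6356 * 0.56) = 8.2155 hp

8.2155 hp


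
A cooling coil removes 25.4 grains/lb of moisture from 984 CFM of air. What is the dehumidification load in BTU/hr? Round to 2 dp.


Q = 0.68 * 984 * 25.4 = 16995.65 BTU/hr

16995.65 BTU/hr


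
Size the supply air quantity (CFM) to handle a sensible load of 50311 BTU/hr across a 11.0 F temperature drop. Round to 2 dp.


CFM = 50311 / (1.08 * 11.0) = 4234.93

4234.93 CFM


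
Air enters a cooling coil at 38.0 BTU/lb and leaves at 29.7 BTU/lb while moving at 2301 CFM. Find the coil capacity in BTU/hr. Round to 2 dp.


Q = 4.5 * 2301 * (38.0 - 29.7) = 85942.35 BTU/hr

85942.35 BTU/hr


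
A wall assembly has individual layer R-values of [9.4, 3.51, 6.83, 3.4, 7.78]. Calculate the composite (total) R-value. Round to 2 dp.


R_total = 9.4 + 3.51 + 6.83 + 3.4 + 7.78 = 30.92

30.92


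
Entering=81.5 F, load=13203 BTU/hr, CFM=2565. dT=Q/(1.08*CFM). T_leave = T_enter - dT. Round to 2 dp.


dT = 13203/(1.08*2565) = 4.7661
T_leave = 81.5 - 4.7661 = 76.73 F

76.73 F


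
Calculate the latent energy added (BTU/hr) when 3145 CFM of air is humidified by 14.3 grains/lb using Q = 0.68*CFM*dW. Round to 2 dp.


Q = 0.68 * 3145 * 14.3 = 30581.98 BTU/hr

30581.98 BTU/hr


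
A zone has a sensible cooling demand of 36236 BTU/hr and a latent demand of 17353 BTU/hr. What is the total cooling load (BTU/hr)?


Qt = 36236 + 17353 = 53589 BTU/hr

53589 BTU/hr


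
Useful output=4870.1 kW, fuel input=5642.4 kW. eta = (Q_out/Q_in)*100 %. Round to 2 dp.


eta = (4870.1/5642.4)*100 = 86.31 %

86.31 %


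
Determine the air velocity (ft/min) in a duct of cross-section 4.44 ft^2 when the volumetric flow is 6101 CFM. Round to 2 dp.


V = 6101 / 4.44 = 1374.10 ft/min

1374.10 ft/min


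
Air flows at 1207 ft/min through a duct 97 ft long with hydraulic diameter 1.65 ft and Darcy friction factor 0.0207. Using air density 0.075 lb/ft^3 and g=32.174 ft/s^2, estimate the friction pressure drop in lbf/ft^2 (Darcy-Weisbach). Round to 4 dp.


v_fps = 1207/60 = 20.1167 ft/s
dp = 0.0207*(97/1.65)*0.075*20.1167^2/(2*32.174) = 0.5740 lbf/ft^2

0.5740 lbf/ft^2


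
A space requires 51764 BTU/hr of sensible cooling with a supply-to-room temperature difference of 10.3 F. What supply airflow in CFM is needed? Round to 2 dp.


CFM = 51764 / (1.08 * 10.3) = 4653.36

4653.36 CFM


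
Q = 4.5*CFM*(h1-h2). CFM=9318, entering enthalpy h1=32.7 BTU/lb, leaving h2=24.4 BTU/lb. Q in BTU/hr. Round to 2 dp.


Q = 4.5 * 9318 * (32.7 - 24.4) = 348027.30 BTU/hr

348027.30 BTU/hr


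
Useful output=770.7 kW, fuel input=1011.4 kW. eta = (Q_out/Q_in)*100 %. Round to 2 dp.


eta = (770.7/1011.4)*100 = 76.20 %

76.20 %


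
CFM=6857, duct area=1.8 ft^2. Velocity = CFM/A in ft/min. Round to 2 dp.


V = 6857 / 1.8 = 3809.44 ft/min

3809.44 ft/min


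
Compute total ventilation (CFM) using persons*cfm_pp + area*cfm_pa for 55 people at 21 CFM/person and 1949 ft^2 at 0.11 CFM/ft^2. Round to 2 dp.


Total = 55*21 + 1949*0.11 = 1369.39 CFM

1369.39 CFM


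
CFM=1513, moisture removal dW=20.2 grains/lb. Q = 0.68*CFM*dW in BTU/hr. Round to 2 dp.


Q = 0.68 * 1513 * 20.2 = 20782.57 BTU/hr

20782.57 BTU/hr


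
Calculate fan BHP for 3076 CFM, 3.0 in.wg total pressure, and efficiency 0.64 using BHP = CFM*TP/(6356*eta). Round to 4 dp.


BHP = 3076 * 3.0 / (6356 * 0.64) = 2.2685 hp

2.2685 hp


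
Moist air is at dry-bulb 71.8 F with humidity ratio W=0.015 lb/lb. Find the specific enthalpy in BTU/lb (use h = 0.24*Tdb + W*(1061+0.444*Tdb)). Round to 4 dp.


h = 0.24*71.8 + 0.015*(1061+0.444*71.8) = 33.6252 BTU/lb

33.6252 BTU/lb


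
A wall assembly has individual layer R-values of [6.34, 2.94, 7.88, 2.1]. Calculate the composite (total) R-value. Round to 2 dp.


R_total = 6.34 + 2.94 + 7.88 + 2.1 = 19.26

19.26


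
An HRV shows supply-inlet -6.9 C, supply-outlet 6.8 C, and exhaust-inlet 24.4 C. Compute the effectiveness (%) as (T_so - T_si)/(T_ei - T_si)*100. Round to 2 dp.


eff = (6.8-(-6.9))/(24.4-(-6.9))*100 = 43.77 %

43.77 %


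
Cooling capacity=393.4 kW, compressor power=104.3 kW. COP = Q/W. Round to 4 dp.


COP = 393.4 / 104.3 = 3.7718

3.7718


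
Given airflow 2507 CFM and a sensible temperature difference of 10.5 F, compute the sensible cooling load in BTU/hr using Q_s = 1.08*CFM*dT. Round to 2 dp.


Q = 1.08 * 2507 * 10.5 = 28429.38 BTU/hr

28429.38 BTU/hr


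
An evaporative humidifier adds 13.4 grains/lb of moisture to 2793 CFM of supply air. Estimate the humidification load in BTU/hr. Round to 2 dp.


Q = 0.68 * 2793 * 13.4 = 25449.82 BTU/hr

25449.82 BTU/hr


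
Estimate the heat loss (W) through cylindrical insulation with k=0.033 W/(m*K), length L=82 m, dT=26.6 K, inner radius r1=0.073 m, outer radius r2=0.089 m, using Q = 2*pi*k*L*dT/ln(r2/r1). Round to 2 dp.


Q = 2*pi*0.033*82*26.6/ln(0.089/0.073) = 2282.11 W

2282.11 W


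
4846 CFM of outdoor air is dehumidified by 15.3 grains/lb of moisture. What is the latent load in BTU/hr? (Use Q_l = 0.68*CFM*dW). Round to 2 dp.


Q = 0.68 * 4846 * 15.3 = 50417.78 BTU/hr

50417.78 BTU/hr


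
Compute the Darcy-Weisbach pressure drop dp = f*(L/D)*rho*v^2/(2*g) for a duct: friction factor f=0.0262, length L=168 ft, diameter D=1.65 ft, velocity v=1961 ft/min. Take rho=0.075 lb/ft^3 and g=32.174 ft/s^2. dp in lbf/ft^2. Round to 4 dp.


v_fps = 1961/60 = 32.6833 ft/s
dp = 0.0262*(168/1.65)*0.075*32.6833^2/(2*32.174) = 3.3213 lbf/ft^2

3.3213 lbf/ft^2


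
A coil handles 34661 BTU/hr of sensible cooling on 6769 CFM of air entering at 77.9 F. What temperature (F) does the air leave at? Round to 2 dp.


dT = 34661/(1.08*6769) = 4.7412
T_leave = 77.9 - 4.7412 = 73.16 F

73.16 F


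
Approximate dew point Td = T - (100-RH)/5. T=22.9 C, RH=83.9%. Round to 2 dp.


Td = 22.9 - (100-83.9)/5 = 19.68 C

19.68 C


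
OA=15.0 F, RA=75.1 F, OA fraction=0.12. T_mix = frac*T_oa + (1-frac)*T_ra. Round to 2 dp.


T_mix = 0.12*15.0 + 0.88*75.1 = 67.89 F

67.89 F


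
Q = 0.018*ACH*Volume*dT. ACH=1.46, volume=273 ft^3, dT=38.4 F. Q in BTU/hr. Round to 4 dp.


Q = 0.018 * 1.46 * 273 * 38.4 = 275.4985 BTU/hr

275.4985 BTU/hr


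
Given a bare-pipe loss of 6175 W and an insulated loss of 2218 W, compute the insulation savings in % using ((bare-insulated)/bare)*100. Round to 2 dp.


Savings = ((6175-2218)/6175)*100 = 64.08 %

64.08 %


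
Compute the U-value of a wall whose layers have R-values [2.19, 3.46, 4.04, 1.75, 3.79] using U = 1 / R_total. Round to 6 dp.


R_total = 2.19 + 3.46 + 4.04 + 1.75 + 3.79 = 15.23
U = 1/15.23 = 0.065660

0.065660


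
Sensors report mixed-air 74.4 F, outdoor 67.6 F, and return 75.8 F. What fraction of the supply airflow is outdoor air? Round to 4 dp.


frac = (74.4 - 75.8) / (67.6 - 75.8) = 0.1707

0.1707


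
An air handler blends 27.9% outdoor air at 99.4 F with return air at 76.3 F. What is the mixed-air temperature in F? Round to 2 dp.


T_mix = 76.3 + (27.9/100)*(99.4-76.3) = 82.74 F

82.74 F
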